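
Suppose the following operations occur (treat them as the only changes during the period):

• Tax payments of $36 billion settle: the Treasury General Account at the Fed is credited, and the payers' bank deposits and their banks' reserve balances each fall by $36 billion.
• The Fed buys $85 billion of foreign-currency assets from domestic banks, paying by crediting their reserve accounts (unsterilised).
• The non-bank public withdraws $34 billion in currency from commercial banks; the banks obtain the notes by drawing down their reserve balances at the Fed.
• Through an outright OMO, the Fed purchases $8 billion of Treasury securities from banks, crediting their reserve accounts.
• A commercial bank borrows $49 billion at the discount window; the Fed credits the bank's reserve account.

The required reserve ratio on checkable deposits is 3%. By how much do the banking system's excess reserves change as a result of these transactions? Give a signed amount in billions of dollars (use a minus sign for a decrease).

+$74.1 billion

Government account inflow $36 billion: reserves −$36B, deposits −$36B.
FX purchase $85 billion: reserves +$85B, deposits 0.
Currency withdrawal $34 billion: reserves −$34B, deposits −$34B.
OMO purchase (from banks) $8 billion: reserves +$8B, deposits 0.
Discount-window loan $49 billion: reserves +$49B, deposits 0.
Totals: Δreserves = +$72B, Δdeposits = −$70B.
Δrequired reserves = 3% × −$70B = −$2.1B.
Δexcess reserves = Δreserves − Δrequired = +$72B − (−$2.1B) = +$74.1 billion.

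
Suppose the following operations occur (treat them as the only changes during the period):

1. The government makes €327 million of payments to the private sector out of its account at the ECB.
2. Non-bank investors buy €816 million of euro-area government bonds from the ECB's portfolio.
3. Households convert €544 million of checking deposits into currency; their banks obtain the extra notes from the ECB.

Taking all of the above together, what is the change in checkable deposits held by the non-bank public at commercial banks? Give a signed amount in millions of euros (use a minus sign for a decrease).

-€1033 million

ECB balance sheet:
  Assets:      Securities −€816M
  Liabilities: Bank reserves −€1033M, Currency in circulation +€544M, Government deposits −€327M
Commercial banking system:
  Assets:      Reserves at CB −€1033M
  Liabilities: Checkable deposits −€1033M
So the change in checkable deposits held by the non-bank public at commercial banks is -€1033 million.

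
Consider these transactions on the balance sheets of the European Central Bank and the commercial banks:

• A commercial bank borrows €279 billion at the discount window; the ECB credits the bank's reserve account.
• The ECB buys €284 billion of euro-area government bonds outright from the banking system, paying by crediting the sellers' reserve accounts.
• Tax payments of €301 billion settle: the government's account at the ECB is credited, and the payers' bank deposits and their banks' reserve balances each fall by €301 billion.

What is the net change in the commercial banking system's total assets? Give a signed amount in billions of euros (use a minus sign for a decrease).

Discount-window loan €279 billion: bank balance sheets expand → +€279B.
OMO purchase (from banks) €284 billion: just an asset swap on bank balance sheets → 0.
Government account inflow €301 billion: bank balance sheets shrink → −€301B.
Net: 279 + 0 − 301 = -€22 billion.

-€22 billion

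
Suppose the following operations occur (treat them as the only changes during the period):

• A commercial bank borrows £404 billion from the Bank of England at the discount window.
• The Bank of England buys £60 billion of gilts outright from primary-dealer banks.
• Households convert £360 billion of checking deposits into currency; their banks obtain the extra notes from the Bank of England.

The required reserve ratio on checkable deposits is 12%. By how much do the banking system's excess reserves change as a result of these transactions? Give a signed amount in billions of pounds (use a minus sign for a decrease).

+£147.2 billion

Discount-window loan £404 billion: reserves +£404B, deposits 0.
OMO purchase (from banks) £60 billion: reserves +£60B, deposits 0.
Currency withdrawal £360 billion: reserves −£360B, deposits −£360B.
Totals: Δreserves = +£104B, Δdeposits = −£360B.
Δrequired reserves = 12% × −£360B = −£43.2B.
Δexcess reserves = Δreserves − Δrequired = +£104B − (−£43.2B) = +£147.2 billion.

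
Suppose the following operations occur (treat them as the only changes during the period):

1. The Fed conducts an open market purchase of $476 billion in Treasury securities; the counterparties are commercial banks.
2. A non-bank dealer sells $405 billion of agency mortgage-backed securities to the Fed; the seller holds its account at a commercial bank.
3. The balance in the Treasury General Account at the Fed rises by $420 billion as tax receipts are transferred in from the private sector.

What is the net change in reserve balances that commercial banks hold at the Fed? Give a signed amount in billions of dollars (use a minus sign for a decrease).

OMO purchase (from banks) $476 billion: the Fed pays by crediting reserve accounts → +$476B.
Asset purchase (from non-banks) $405 billion: the Fed pays by crediting reserve accounts → +$405B.
Government account inflow $420 billion: funds move from bank reserves into the government account → −$420B.
Net: 476 + 405 − 420 = +$461 billion.

+$461 billion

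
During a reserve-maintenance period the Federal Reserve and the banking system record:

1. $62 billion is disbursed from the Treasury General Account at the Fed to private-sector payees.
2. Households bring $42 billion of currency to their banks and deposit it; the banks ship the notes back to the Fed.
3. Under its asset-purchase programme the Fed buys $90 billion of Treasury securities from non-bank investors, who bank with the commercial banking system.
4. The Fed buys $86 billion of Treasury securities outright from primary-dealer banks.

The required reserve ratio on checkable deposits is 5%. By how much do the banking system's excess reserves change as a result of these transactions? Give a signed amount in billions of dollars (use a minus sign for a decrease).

+$270.3 billion

Government spending $62 billion: reserves +$62B, deposits +$62B.
Currency deposit $42 billion: reserves +$42B, deposits +$42B.
Asset purchase (from non-banks) $90 billion: reserves +$90B, deposits +$90B.
OMO purchase (from banks) $86 billion: reserves +$86B, deposits 0.
Totals: Δreserves = +$280B, Δdeposits = +$194B.
Δrequired reserves = 5% × +$194B = +$9.7B.
Δexcess reserves = Δreserves − Δrequired = +$280B − (+$9.7B) = +$270.3 billion.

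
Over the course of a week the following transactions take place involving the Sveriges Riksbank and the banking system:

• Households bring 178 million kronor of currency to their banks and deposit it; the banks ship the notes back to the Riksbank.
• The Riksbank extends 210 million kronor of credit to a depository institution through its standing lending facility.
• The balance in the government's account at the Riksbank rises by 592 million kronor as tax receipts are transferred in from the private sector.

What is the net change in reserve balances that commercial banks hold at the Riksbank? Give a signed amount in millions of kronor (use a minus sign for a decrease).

-204 million

Riksbank balance sheet:
  Assets:      Loans to banks +210M
  Liabilities: Bank reserves −204M, Currency in circulation −178M, Government deposits +592M
Commercial banking system:
  Assets:      Reserves at CB −204M
  Liabilities: Checkable deposits −414M, Borrowings from CB +210M
So the change in reserve balances that commercial banks hold at the Riksbank is -204 million.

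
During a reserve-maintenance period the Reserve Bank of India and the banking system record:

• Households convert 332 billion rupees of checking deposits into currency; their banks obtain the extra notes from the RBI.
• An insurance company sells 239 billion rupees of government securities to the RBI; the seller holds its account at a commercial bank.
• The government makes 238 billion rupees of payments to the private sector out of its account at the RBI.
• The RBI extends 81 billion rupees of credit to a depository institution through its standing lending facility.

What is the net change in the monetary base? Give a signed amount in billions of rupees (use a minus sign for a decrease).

+558 billion

RBI balance sheet:
  Assets:      Securities +239B, Loans to banks +81B
  Liabilities: Bank reserves +226B, Currency in circulation +332B, Government deposits −238B
Monetary base = currency + reserves: +332B + (+226B) = +558 billion.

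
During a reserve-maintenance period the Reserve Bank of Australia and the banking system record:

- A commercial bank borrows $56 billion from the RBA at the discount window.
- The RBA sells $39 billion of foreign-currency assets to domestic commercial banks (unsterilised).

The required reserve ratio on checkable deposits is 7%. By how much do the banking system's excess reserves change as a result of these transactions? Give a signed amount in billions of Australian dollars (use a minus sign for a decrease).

+$17 billion

Discount-window loan $56 billion: reserves +$56B, deposits 0.
FX sale $39 billion: reserves −$39B, deposits 0.
Totals: Δreserves = +$17B, Δdeposits = 0.
Δrequired reserves = 7% × 0 = 0.
Δexcess reserves = Δreserves − Δrequired = +$17B − (0) = +$17 billion.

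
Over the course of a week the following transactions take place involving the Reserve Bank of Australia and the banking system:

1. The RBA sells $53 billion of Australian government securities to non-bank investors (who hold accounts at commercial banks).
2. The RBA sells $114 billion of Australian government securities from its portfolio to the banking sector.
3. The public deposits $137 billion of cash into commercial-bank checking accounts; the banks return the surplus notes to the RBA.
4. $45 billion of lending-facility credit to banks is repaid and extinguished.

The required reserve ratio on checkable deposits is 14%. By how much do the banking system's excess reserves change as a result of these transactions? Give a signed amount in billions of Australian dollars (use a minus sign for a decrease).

-$86.76 billion

Asset sale (to non-banks) $53 billion: reserves −$53B, deposits −$53B.
OMO sale (to banks) $114 billion: reserves −$114B, deposits 0.
Currency deposit $137 billion: reserves +$137B, deposits +$137B.
Discount-window repayment $45 billion: reserves −$45B, deposits 0.
Totals: Δreserves = −$75B, Δdeposits = +$84B.
Δrequired reserves = 14% × +$84B = +$11.76B.
Δexcess reserves = Δreserves − Δrequired = −$75B − (+$11.76B) = -$86.76 billion.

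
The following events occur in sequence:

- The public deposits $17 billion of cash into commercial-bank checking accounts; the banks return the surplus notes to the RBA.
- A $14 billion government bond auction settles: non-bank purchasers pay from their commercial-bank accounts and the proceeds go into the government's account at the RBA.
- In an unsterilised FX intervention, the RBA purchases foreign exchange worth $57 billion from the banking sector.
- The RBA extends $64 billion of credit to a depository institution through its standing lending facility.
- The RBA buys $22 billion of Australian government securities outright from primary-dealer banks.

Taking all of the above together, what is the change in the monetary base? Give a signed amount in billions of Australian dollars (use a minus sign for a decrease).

+$129 billion

Currency deposit $17 billion: just a shift between currency and reserves — both are base money → 0.
Government account inflow $14 billion: reserves shift to a non-base liability → −$14B.
FX purchase $57 billion: RBA balance sheet expands → +$57B.
Discount-window loan $64 billion: RBA balance sheet expands → +$64B.
OMO purchase (from banks) $22 billion: RBA balance sheet expands → +$22B.
Net: 0 − 14 + 57 + 64 + 22 = +$129 billion.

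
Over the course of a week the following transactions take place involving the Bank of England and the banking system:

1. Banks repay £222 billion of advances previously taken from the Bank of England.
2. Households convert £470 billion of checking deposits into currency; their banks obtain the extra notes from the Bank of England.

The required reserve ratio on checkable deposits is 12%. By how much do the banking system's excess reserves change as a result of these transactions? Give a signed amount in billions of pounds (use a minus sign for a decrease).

-£635.6 billion

Discount-window repayment £222 billion: reserves −£222B, deposits 0.
Currency withdrawal £470 billion: reserves −£470B, deposits −£470B.
Totals: Δreserves = −£692B, Δdeposits = −£470B.
Δrequired reserves = 12% × −£470B = −£56.4B.
Δexcess reserves = Δreserves − Δrequired = −£692B − (−£56.4B) = -£635.6 billion.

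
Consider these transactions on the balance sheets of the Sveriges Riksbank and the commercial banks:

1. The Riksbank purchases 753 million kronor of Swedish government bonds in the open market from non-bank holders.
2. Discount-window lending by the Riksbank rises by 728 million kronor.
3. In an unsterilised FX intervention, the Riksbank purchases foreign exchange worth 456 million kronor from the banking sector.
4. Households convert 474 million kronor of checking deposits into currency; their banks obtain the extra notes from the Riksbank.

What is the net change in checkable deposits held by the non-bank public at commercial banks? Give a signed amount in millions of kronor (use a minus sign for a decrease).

Riksbank balance sheet:
  Assets:      Securities +753M, Loans to banks +728M, Foreign assets +456M
  Liabilities: Bank reserves +1463M, Currency in circulation +474M
Commercial banking system:
  Assets:      Reserves at CB +1463M, Foreign assets −456M
  Liabilities: Checkable deposits +279M, Borrowings from CB +728M
So the change in checkable deposits held by the non-bank public at commercial banks is +279 million.

+279 million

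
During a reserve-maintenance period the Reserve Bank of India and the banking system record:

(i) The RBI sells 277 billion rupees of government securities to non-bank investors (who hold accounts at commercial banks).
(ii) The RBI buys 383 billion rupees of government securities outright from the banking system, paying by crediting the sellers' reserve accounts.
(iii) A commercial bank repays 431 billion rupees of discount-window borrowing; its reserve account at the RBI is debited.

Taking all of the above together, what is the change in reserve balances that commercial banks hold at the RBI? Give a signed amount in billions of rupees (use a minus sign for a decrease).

Asset sale (to non-banks) 277 billion rupees: the non-bank buyers' banks settle from reserves → −277B.
OMO purchase (from banks) 383 billion rupees: the RBI pays by crediting reserve accounts → +383B.
Discount-window repayment 431 billion rupees: repayment is debited from reserves → −431B.
Net: −277 + 383 − 431 = -325 billion.

-325 billion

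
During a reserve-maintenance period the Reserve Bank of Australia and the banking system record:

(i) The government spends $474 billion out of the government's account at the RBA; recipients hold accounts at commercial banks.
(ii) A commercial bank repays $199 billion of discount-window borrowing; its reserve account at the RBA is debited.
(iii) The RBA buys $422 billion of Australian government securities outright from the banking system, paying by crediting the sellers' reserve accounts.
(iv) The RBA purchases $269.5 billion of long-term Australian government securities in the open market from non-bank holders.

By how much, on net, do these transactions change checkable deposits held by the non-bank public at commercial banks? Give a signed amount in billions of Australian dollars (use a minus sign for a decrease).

+$743.5 billion

Government spending $474 billion: non-bank counterparties' bank balances rise → +$474B.
Discount-window repayment $199 billion: the counterparty is a bank, so public deposits are unchanged → 0.
OMO purchase (from banks) $422 billion: the counterparty is a bank, so public deposits are unchanged → 0.
Asset purchase (from non-banks) $269.5 billion: non-bank counterparties' bank balances rise → +$269.5B.
Net: 474 + 0 + 0 + 269.5 = +$743.5 billion.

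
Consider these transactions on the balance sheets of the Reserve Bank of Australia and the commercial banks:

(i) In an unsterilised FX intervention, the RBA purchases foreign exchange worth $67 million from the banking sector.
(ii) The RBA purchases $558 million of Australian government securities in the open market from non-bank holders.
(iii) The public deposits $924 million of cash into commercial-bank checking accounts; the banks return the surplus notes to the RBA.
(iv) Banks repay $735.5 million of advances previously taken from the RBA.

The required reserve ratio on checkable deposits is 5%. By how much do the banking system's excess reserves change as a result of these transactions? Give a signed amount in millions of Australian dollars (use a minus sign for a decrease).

FX purchase $67 million: reserves +$67M, deposits 0.
Asset purchase (from non-banks) $558 million: reserves +$558M, deposits +$558M.
Currency deposit $924 million: reserves +$924M, deposits +$924M.
Discount-window repayment $735.5 million: reserves −$735.5M, deposits 0.
Totals: Δreserves = +$813.5M, Δdeposits = +$1482M.
Δrequired reserves = 5% × +$1482M = +$74.1M.
Δexcess reserves = Δreserves − Δrequired = +$813.5M − (+$74.1M) = +$739.4 million.

+$739.4 million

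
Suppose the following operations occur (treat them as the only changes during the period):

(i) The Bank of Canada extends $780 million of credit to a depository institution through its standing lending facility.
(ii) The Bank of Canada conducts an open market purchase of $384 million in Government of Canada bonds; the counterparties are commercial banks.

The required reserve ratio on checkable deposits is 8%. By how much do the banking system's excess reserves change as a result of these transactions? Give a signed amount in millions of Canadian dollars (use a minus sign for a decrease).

Discount-window loan $780 million: reserves +$780M, deposits 0.
OMO purchase (from banks) $384 million: reserves +$384M, deposits 0.
Totals: Δreserves = +$1164M, Δdeposits = 0.
Δrequired reserves = 8% × 0 = 0.
Δexcess reserves = Δreserves − Δrequired = +$1164M − (0) = +$1164 million.

+$1164 million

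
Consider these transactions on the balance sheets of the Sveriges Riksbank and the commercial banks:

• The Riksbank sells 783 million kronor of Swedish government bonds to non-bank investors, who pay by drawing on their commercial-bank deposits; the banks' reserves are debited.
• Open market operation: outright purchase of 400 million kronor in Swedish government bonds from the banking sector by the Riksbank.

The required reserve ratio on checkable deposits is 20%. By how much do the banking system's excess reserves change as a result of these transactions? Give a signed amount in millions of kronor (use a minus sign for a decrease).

Asset sale (to non-banks) 783 million kronor: reserves −783M, deposits −783M.
OMO purchase (from banks) 400 million kronor: reserves +400M, deposits 0.
Totals: Δreserves = −383M, Δdeposits = −783M.
Δrequired reserves = 20% × −783M = −156.6M.
Δexcess reserves = Δreserves − Δrequired = −383M − (−156.6M) = -226.4 million.

-226.4 million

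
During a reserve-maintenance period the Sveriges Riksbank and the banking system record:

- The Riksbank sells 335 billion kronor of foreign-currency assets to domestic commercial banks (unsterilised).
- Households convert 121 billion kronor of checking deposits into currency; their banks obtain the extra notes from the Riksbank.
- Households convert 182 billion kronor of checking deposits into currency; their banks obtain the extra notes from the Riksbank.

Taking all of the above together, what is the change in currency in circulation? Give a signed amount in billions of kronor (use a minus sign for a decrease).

FX sale 335 billion kronor: no currency enters or leaves circulation → 0.
Currency withdrawal 121 billion kronor: notes leave the central bank → +121B.
Currency withdrawal 182 billion kronor: notes leave the central bank → +182B.
Net: 0 + 121 + 182 = +303 billion.

+303 billion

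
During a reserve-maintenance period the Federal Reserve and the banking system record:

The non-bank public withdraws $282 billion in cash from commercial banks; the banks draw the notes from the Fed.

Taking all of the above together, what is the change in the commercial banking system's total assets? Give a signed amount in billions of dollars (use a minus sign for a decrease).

Currency withdrawal $282 billion: bank balance sheets shrink → −$282B.

-$282 billion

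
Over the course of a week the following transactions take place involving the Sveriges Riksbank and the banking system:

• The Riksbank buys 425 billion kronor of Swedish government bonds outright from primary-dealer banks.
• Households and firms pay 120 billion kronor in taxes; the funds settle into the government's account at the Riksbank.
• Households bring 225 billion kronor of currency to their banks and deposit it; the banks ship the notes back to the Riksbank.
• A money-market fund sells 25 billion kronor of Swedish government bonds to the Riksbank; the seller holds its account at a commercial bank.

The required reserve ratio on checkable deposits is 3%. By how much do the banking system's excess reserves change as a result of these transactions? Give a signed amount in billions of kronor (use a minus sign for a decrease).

OMO purchase (from banks) 425 billion kronor: reserves +425B, deposits 0.
Government account inflow 120 billion kronor: reserves −120B, deposits −120B.
Currency deposit 225 billion kronor: reserves +225B, deposits +225B.
Asset purchase (from non-banks) 25 billion kronor: reserves +25B, deposits +25B.
Totals: Δreserves = +555B, Δdeposits = +130B.
Δrequired reserves = 3% × +130B = +3.9B.
Δexcess reserves = Δreserves − Δrequired = +555B − (+3.9B) = +551.1 billion.

+551.1 billion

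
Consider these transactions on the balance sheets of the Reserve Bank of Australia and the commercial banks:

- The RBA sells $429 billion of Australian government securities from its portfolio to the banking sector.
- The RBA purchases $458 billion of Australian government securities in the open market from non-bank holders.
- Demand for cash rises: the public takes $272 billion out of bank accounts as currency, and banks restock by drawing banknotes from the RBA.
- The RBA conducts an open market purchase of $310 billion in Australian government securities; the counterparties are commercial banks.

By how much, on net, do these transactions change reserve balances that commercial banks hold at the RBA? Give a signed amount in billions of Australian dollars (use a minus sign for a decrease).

OMO sale (to banks) $429 billion: the buying banks pay out of their reserve balances → −$429B.
Asset purchase (from non-banks) $458 billion: the RBA pays by crediting reserve accounts → +$458B.
Currency withdrawal $272 billion: banks swap reserves for currency → −$272B.
OMO purchase (from banks) $310 billion: the RBA pays by crediting reserve accounts → +$310B.
Net: −429 + 458 − 272 + 310 = +$67 billion.

+$67 billion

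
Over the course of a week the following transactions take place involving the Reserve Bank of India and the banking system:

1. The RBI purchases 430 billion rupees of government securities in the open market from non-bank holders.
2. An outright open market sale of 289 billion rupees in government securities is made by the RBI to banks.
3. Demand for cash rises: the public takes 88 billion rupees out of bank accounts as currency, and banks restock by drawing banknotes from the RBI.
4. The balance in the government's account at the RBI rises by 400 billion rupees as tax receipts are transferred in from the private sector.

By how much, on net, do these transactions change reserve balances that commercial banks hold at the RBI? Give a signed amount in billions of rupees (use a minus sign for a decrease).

-347 billion

Asset purchase (from non-banks) 430 billion rupees: the RBI pays by crediting reserve accounts → +430B.
OMO sale (to banks) 289 billion rupees: the buying banks pay out of their reserve balances → −289B.
Currency withdrawal 88 billion rupees: banks swap reserves for currency → −88B.
Government account inflow 400 billion rupees: funds move from bank reserves into the government account → −400B.
Net: 430 − 289 − 88 − 400 = -347 billion.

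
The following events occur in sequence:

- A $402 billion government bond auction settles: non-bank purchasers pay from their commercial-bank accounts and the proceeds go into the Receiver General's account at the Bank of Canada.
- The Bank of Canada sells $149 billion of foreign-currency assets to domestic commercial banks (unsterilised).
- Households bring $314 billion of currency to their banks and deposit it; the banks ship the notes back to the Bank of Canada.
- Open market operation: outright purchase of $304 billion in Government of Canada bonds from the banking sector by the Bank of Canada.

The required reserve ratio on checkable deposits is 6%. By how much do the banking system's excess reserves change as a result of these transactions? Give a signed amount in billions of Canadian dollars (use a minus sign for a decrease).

Government account inflow $402 billion: reserves −$402B, deposits −$402B.
FX sale $149 billion: reserves −$149B, deposits 0.
Currency deposit $314 billion: reserves +$314B, deposits +$314B.
OMO purchase (from banks) $304 billion: reserves +$304B, deposits 0.
Totals: Δreserves = +$67B, Δdeposits = −$88B.
Δrequired reserves = 6% × −$88B = −$5.28B.
Δexcess reserves = Δreserves − Δrequired = +$67B − (−$5.28B) = +$72.28 billion.

+$72.28 billion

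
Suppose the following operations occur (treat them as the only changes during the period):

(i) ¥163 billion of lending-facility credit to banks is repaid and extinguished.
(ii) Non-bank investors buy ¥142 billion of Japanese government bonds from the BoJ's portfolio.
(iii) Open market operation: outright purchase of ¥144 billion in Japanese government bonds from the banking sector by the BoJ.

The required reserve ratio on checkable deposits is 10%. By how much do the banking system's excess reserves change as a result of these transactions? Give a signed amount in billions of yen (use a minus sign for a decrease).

Discount-window repayment ¥163 billion: reserves −¥163B, deposits 0.
Asset sale (to non-banks) ¥142 billion: reserves −¥142B, deposits −¥142B.
OMO purchase (from banks) ¥144 billion: reserves +¥144B, deposits 0.
Totals: Δreserves = −¥161B, Δdeposits = −¥142B.
Δrequired reserves = 10% × −¥142B = −¥14.2B.
Δexcess reserves = Δreserves − Δrequired = −¥161B − (−¥14.2B) = -¥146.8 billion.

-¥146.8 billion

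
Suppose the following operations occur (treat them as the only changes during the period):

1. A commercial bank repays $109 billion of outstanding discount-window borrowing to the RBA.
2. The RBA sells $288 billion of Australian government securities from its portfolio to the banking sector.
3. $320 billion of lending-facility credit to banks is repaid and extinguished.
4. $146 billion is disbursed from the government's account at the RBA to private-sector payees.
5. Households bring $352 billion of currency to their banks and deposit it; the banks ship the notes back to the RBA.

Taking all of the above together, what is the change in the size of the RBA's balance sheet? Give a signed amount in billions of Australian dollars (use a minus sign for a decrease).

-$717 billion

Discount-window repayment $109 billion: an RBA asset is shed → −$109B.
OMO sale (to banks) $288 billion: an RBA asset is shed → −$288B.
Discount-window repayment $320 billion: an RBA asset is shed → −$320B.
Government spending $146 billion: only the composition of liabilities changes → 0.
Currency deposit $352 billion: only the composition of liabilities changes → 0.
Net: −109 − 288 − 320 + 0 + 0 = -$717 billion.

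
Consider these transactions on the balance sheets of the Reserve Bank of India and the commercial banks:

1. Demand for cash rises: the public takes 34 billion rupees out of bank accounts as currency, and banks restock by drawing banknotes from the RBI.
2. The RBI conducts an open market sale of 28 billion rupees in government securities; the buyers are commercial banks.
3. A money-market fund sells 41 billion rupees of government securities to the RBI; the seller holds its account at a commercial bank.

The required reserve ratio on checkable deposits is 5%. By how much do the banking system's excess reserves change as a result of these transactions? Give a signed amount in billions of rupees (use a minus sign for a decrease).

Currency withdrawal 34 billion rupees: reserves −34B, deposits −34B.
OMO sale (to banks) 28 billion rupees: reserves −28B, deposits 0.
Asset purchase (from non-banks) 41 billion rupees: reserves +41B, deposits +41B.
Totals: Δreserves = −21B, Δdeposits = +7B.
Δrequired reserves = 5% × +7B = +0.35B.
Δexcess reserves = Δreserves − Δrequired = −21B − (+0.35B) = -21.35 billion.

-21.35 billion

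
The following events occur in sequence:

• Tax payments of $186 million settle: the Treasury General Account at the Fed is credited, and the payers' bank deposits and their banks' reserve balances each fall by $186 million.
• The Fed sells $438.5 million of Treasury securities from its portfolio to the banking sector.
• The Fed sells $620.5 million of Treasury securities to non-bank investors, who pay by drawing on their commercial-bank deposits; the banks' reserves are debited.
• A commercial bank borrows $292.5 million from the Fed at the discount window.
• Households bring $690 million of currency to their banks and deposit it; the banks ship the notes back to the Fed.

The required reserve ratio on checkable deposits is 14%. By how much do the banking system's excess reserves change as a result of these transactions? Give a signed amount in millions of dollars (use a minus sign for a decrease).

Government account inflow $186 million: reserves −$186M, deposits −$186M.
OMO sale (to banks) $438.5 million: reserves −$438.5M, deposits 0.
Asset sale (to non-banks) $620.5 million: reserves −$620.5M, deposits −$620.5M.
Discount-window loan $292.5 million: reserves +$292.5M, deposits 0.
Currency deposit $690 million: reserves +$690M, deposits +$690M.
Totals: Δreserves = −$262.5M, Δdeposits = −$116.5M.
Δrequired reserves = 14% × −$116.5M = −$16.31M.
Δexcess reserves = Δreserves − Δrequired = −$262.5M − (−$16.31M) = -$246.19 million.

-$246.19 million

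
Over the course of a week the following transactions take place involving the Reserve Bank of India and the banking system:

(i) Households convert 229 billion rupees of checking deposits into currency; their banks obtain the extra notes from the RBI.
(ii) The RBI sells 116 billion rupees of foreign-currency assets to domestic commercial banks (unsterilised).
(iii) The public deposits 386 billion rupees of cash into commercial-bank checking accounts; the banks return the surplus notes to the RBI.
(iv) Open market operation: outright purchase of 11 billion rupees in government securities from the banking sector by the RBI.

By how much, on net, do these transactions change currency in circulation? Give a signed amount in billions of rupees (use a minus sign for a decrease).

Currency withdrawal 229 billion rupees: notes leave the central bank → +229B.
FX sale 116 billion rupees: no currency enters or leaves circulation → 0.
Currency deposit 386 billion rupees: notes return to the central bank → −386B.
OMO purchase (from banks) 11 billion rupees: no currency enters or leaves circulation → 0.
Net: 229 + 0 − 386 + 0 = -157 billion.

-157 billion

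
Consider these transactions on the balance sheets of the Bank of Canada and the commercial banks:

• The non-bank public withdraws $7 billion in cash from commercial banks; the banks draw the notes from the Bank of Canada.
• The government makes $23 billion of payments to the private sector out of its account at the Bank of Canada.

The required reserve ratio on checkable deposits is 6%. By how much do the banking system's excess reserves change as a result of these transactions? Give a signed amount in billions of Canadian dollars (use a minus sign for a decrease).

+$15.04 billion

Currency withdrawal $7 billion: reserves −$7B, deposits −$7B.
Government spending $23 billion: reserves +$23B, deposits +$23B.
Totals: Δreserves = +$16B, Δdeposits = +$16B.
Δrequired reserves = 6% × +$16B = +$0.96B.
Δexcess reserves = Δreserves − Δrequired = +$16B − (+$0.96B) = +$15.04 billion.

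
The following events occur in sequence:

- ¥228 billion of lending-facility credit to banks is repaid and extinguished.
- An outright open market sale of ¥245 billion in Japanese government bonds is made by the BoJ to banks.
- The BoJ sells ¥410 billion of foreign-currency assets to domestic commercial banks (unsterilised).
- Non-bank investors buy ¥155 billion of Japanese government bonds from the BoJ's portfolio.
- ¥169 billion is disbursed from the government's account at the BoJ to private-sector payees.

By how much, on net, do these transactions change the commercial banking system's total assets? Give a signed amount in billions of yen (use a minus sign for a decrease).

Discount-window repayment ¥228 billion: bank balance sheets shrink → −¥228B.
OMO sale (to banks) ¥245 billion: just an asset swap on bank balance sheets → 0.
FX sale ¥410 billion: just an asset swap on bank balance sheets → 0.
Asset sale (to non-banks) ¥155 billion: bank balance sheets shrink → −¥155B.
Government spending ¥169 billion: bank balance sheets expand → +¥169B.
Net: −228 + 0 + 0 − 155 + 169 = -¥214 billion.

-¥214 billion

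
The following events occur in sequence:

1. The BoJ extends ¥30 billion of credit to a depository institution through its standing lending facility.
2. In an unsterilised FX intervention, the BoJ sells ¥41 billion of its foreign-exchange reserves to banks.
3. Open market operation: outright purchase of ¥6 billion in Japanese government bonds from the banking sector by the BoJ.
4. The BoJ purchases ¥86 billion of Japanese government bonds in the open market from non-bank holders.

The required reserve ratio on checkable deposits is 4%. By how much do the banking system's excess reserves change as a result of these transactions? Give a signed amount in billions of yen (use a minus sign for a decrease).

Discount-window loan ¥30 billion: reserves +¥30B, deposits 0.
FX sale ¥41 billion: reserves −¥41B, deposits 0.
OMO purchase (from banks) ¥6 billion: reserves +¥6B, deposits 0.
Asset purchase (from non-banks) ¥86 billion: reserves +¥86B, deposits +¥86B.
Totals: Δreserves = +¥81B, Δdeposits = +¥86B.
Δrequired reserves = 4% × +¥86B = +¥3.44B.
Δexcess reserves = Δreserves − Δrequired = +¥81B − (+¥3.44B) = +¥77.56 billion.

+¥77.56 billion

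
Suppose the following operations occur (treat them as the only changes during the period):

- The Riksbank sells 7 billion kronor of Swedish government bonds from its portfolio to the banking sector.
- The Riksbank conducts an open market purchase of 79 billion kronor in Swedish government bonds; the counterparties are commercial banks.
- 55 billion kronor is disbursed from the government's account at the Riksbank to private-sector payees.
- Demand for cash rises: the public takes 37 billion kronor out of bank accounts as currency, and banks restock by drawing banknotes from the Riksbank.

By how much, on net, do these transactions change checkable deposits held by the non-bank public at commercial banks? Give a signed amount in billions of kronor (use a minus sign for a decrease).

+18 billion

OMO sale (to banks) 7 billion kronor: the counterparty is a bank, so public deposits are unchanged → 0.
OMO purchase (from banks) 79 billion kronor: the counterparty is a bank, so public deposits are unchanged → 0.
Government spending 55 billion kronor: non-bank counterparties' bank balances rise → +55B.
Currency withdrawal 37 billion kronor: non-bank counterparties' bank balances fall → −37B.
Net: 0 + 0 + 55 − 37 = +18 billion.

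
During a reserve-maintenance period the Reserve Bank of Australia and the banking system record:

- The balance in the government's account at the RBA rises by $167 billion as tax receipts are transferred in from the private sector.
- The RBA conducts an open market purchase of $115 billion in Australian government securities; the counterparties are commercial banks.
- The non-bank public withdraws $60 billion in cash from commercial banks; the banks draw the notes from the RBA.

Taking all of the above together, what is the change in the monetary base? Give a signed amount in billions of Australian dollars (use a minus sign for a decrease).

Government account inflow $167 billion: reserves shift to a non-base liability → −$167B.
OMO purchase (from banks) $115 billion: RBA balance sheet expands → +$115B.
Currency withdrawal $60 billion: just a shift between currency and reserves — both are base money → 0.
Net: −167 + 115 + 0 = -$52 billion.

-$52 billion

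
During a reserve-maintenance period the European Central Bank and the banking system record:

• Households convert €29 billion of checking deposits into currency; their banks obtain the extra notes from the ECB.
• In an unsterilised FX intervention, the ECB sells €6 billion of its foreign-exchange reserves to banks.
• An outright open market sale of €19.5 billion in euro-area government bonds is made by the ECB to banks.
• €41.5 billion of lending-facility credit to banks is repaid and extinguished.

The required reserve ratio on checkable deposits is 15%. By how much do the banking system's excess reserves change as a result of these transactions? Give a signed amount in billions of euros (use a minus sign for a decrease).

-€91.65 billion

Currency withdrawal €29 billion: reserves −€29B, deposits −€29B.
FX sale €6 billion: reserves −€6B, deposits 0.
OMO sale (to banks) €19.5 billion: reserves −€19.5B, deposits 0.
Discount-window repayment €41.5 billion: reserves −€41.5B, deposits 0.
Totals: Δreserves = −€96B, Δdeposits = −€29B.
Δrequired reserves = 15% × −€29B = −€4.35B.
Δexcess reserves = Δreserves − Δrequired = −€96B − (−€4.35B) = -€91.65 billion.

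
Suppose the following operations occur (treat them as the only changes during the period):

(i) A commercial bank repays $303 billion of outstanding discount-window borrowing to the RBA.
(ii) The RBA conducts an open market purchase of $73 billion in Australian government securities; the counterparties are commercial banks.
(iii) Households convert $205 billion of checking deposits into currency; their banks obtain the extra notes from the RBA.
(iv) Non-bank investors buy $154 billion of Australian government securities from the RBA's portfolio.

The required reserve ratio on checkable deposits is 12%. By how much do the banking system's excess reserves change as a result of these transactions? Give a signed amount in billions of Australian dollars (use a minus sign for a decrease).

-$545.92 billion

Discount-window repayment $303 billion: reserves −$303B, deposits 0.
OMO purchase (from banks) $73 billion: reserves +$73B, deposits 0.
Currency withdrawal $205 billion: reserves −$205B, deposits −$205B.
Asset sale (to non-banks) $154 billion: reserves −$154B, deposits −$154B.
Totals: Δreserves = −$589B, Δdeposits = −$359B.
Δrequired reserves = 12% × −$359B = −$43.08B.
Δexcess reserves = Δreserves − Δrequired = −$589B − (−$43.08B) = -$545.92 billion.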